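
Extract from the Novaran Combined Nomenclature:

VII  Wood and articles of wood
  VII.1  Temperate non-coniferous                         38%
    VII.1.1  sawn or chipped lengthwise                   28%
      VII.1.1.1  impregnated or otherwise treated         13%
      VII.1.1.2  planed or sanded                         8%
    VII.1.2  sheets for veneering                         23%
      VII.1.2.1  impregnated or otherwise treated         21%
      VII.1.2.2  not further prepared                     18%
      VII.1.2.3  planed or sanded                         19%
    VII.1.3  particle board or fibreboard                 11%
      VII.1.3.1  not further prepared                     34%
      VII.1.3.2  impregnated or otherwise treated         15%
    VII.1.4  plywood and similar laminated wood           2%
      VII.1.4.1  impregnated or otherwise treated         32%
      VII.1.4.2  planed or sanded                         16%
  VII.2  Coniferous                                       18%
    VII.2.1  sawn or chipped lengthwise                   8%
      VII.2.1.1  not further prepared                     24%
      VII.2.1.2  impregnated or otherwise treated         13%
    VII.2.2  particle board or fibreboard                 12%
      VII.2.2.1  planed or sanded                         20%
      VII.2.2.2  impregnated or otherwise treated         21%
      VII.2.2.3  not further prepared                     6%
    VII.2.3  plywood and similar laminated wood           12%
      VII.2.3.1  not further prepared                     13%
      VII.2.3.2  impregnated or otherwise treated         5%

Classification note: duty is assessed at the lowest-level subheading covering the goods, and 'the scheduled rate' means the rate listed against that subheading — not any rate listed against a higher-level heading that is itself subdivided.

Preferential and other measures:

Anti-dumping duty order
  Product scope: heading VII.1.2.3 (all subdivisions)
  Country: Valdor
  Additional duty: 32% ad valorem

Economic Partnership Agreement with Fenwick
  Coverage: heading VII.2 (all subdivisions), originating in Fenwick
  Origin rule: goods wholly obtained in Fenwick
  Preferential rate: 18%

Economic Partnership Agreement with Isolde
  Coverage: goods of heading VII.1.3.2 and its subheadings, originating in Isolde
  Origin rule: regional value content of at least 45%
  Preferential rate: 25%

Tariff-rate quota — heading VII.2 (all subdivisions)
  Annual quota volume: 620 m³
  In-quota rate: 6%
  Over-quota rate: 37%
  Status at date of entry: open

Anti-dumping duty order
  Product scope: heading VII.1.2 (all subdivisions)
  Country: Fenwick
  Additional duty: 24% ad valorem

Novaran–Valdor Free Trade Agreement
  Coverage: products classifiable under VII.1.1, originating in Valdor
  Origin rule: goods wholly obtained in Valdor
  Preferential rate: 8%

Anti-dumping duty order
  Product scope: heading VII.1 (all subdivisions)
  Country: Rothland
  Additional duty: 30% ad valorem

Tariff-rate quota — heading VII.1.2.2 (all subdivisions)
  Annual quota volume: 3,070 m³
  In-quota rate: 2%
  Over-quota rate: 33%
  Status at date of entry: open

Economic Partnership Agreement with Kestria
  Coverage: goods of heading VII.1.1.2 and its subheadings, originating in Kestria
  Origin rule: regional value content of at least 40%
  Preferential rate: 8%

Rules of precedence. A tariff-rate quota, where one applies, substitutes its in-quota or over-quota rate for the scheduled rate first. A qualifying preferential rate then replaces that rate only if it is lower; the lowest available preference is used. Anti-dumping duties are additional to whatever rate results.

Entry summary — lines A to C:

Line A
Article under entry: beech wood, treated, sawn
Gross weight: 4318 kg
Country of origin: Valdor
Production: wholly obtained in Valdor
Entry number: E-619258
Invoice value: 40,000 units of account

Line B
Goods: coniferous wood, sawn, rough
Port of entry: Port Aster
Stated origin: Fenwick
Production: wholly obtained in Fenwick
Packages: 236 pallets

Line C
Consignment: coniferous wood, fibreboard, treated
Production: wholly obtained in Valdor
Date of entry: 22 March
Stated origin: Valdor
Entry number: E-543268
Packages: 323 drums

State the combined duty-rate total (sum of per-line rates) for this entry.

Line A: beech → VII.1; sawn → VII.1.1; treated → VII.1.1.1. Scheduled 13%. Valdor agreement on VII.1.1: wholly obtained → 8% available; preferential 8%. → 8%.
Line B: coniferous → VII.2; sawn → VII.2.1; rough → VII.2.1.1. Scheduled 24%. quota on VII.2 open → in-quota 6%; Fenwick agreement on VII.2: wholly obtained → 18% available; preference 18% not lower than 6% → no reduction. → 6%.
Line C: coniferous → VII.2; fibreboard → VII.2.2; treated → VII.2.2.2. Scheduled 21%. quota on VII.2 open → in-quota 6%; Valdor agreement on VII.1.1: VII.2.2.2 not covered. → 6%.
Sum: 8% + 6% + 6% = 20%.

20%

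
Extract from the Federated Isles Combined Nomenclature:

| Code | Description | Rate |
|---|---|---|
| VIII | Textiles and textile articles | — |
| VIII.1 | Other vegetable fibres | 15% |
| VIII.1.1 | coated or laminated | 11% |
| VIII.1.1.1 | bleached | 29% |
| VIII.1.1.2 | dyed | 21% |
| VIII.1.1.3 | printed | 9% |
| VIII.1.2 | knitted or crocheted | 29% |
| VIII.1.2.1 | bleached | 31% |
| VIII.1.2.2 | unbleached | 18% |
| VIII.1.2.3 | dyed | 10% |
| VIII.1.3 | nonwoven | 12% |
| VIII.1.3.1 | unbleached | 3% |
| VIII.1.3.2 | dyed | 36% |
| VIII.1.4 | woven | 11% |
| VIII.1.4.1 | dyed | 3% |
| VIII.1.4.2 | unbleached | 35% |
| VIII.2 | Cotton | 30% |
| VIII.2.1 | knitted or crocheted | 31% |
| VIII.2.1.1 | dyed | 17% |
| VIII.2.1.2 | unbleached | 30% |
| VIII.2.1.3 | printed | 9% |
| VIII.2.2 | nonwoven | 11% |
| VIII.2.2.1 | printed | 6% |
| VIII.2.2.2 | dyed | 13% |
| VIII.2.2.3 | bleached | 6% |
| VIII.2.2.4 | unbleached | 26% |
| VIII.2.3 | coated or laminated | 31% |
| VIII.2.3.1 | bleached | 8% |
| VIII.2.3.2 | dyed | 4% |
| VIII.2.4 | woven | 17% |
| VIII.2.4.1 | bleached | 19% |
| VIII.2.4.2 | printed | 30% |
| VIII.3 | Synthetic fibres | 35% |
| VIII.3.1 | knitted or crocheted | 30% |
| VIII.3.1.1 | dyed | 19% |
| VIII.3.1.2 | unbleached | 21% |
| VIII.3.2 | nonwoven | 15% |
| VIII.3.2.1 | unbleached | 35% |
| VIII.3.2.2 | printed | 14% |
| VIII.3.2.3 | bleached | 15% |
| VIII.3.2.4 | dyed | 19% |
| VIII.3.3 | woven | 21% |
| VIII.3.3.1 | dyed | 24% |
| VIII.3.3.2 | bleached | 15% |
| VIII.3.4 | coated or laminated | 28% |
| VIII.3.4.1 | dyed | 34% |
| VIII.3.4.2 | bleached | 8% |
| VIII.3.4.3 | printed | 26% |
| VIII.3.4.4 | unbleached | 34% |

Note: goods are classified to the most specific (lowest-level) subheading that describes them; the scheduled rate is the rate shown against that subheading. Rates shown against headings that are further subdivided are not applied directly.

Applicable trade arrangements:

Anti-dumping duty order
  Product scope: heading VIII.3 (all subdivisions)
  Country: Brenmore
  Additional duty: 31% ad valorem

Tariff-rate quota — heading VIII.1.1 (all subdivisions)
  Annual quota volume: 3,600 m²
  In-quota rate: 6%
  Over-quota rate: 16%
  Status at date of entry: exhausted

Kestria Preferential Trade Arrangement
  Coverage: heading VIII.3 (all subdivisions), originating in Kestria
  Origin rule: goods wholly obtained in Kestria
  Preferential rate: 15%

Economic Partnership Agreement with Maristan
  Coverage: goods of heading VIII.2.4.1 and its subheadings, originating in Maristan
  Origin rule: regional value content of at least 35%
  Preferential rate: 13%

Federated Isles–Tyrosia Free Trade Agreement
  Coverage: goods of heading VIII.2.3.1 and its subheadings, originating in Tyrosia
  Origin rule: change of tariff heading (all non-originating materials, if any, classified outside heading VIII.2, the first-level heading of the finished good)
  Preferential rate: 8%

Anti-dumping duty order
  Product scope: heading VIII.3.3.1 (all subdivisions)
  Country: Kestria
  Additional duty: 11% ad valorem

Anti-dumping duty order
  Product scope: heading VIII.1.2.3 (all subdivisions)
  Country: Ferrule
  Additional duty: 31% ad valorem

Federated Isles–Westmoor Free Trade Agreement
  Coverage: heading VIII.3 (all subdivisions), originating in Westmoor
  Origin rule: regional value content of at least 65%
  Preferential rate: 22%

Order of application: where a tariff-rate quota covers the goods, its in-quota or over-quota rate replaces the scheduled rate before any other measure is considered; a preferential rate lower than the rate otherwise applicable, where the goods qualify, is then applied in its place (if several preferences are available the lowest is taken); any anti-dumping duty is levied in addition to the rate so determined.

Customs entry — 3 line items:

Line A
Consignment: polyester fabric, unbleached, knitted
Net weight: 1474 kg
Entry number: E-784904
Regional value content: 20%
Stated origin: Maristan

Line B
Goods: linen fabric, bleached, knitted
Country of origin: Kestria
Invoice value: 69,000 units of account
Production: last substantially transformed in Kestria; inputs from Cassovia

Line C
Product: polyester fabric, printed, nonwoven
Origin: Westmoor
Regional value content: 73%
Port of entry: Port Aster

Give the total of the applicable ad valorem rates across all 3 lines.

Line A: polyester → VIII.3; knitted → VIII.3.1; unbleached → VIII.3.1.2. Scheduled 21%. Maristan agreement on VIII.2.4.1: VIII.3.1.2 not covered. → 21%.
Line B: linen → VIII.1; knitted → VIII.1.2; bleached → VIII.1.2.1. Scheduled 31%. Kestria agreement on VIII.3: VIII.1.2.1 not covered. → 31%.
Line C: polyester → VIII.3; nonwoven → VIII.3.2; printed → VIII.3.2.2. Scheduled 14%. Westmoor agreement on VIII.3: RVC ≥ 65% → 22% available; preference 22% not lower than 14% → no reduction. → 14%.
Sum: 21% + 31% + 14% = 66%.

66%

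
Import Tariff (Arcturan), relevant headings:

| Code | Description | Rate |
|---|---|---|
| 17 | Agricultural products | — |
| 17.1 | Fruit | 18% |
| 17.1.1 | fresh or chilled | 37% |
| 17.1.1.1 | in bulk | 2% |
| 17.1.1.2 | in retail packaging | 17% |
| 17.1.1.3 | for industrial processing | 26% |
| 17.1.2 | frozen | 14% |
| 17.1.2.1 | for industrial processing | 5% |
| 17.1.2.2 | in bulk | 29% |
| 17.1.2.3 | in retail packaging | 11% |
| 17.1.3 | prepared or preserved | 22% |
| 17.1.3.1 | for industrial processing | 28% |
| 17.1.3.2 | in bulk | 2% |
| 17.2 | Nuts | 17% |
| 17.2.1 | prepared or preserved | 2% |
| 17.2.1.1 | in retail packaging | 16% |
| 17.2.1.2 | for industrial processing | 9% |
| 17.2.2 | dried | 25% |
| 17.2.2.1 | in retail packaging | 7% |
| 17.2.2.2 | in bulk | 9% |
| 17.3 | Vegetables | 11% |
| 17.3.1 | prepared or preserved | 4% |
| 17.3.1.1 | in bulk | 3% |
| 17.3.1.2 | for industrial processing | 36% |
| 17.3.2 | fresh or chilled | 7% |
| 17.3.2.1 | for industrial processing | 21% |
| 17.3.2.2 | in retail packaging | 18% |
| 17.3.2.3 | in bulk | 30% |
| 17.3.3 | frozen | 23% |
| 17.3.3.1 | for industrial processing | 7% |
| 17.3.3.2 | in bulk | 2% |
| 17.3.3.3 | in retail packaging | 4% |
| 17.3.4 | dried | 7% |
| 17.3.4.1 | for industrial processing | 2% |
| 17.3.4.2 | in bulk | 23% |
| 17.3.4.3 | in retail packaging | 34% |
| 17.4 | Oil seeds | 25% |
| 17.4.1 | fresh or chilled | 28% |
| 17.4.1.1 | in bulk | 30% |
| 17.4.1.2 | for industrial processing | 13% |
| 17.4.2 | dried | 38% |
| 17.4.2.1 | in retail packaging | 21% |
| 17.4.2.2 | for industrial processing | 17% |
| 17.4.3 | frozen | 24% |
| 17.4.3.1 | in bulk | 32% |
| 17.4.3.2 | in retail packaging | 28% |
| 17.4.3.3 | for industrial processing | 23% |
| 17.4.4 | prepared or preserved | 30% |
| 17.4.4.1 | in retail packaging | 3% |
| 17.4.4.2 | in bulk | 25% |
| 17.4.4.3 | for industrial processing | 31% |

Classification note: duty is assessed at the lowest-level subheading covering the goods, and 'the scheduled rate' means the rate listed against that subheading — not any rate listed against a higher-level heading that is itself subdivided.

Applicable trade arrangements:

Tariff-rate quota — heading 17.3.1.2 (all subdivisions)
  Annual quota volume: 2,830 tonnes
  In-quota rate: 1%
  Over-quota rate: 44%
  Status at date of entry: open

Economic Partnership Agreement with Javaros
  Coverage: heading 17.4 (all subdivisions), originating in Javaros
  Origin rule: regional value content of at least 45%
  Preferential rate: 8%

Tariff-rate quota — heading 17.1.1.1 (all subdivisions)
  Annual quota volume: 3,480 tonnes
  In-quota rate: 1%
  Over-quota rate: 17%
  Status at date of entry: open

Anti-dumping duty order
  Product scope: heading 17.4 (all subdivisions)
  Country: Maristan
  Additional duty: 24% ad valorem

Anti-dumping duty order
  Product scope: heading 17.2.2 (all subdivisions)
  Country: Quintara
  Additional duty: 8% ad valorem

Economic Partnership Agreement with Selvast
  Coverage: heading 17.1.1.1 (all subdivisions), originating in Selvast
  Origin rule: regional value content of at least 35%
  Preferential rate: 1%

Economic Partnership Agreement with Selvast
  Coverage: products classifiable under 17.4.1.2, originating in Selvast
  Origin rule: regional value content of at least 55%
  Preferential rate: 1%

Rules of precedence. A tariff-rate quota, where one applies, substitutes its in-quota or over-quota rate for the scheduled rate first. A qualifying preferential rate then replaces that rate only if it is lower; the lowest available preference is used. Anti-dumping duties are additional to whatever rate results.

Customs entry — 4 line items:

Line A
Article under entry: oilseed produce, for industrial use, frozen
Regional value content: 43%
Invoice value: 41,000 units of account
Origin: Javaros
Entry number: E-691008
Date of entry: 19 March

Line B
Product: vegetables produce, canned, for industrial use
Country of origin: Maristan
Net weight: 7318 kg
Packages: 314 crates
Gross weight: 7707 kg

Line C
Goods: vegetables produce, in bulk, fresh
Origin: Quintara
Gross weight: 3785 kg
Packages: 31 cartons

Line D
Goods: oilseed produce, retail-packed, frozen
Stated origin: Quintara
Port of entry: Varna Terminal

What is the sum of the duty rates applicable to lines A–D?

82%

Line A: oilseed → 17.4; frozen → 17.4.3; for industrial use → 17.4.3.3. Scheduled 23%. Javaros agreement on 17.4: RVC < 45%. → 23%.
Line B: vegetables → 17.3; canned → 17.3.1; for industrial use → 17.3.1.2. Scheduled 36%. quota on 17.3.1.2 open → in-quota 1%. → 1%.
Line C: vegetables → 17.3; fresh → 17.3.2; in bulk → 17.3.2.3. Scheduled 30%. No special measure applies. → 30%.
Line D: oilseed → 17.4; frozen → 17.4.3; retail-packed → 17.4.3.2. Scheduled 28%. No special measure applies. → 28%.
Sum: 23% + 1% + 30% + 28% = 82%.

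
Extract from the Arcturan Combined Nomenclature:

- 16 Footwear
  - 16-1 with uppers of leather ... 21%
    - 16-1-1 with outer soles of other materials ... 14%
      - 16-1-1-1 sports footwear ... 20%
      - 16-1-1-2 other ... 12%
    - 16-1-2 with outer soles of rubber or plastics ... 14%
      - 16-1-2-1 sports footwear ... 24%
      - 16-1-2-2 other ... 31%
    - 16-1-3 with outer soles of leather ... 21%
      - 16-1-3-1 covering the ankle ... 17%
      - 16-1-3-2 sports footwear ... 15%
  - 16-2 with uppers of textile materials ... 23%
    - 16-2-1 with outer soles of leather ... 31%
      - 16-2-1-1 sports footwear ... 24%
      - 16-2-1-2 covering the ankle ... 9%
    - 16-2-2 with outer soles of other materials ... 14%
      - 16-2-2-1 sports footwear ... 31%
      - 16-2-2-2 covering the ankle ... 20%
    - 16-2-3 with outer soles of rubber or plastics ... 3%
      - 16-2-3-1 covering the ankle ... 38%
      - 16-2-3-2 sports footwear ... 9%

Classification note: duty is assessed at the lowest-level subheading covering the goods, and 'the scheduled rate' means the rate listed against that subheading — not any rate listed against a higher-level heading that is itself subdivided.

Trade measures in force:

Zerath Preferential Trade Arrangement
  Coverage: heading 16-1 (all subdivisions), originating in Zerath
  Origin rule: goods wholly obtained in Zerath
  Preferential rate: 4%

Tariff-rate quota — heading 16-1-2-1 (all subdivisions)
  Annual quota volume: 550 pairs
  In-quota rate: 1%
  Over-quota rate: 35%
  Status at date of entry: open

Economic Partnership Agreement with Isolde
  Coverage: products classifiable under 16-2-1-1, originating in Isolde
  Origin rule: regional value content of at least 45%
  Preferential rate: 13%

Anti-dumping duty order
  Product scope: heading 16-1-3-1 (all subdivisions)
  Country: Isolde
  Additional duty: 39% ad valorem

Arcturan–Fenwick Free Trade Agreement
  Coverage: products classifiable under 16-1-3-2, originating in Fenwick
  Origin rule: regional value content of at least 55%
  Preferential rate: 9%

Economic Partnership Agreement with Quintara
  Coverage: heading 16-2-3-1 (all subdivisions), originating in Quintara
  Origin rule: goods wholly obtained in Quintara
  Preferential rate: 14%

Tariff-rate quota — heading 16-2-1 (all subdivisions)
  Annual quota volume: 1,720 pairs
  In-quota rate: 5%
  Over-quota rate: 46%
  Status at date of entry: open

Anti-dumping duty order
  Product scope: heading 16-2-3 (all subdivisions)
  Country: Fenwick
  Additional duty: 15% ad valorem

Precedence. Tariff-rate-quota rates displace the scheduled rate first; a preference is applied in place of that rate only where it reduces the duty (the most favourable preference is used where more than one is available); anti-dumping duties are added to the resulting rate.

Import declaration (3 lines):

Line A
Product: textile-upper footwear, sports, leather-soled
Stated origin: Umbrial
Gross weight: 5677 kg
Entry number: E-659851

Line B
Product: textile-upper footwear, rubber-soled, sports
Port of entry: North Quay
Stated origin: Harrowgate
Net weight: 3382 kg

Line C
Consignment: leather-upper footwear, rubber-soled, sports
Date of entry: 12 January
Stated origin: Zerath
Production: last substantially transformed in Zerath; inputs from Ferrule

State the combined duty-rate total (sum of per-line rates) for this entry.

15%

Line A: textile-upper → 16-2; leather-soled → 16-2-1; sports → 16-2-1-1. Scheduled 24%. quota on 16-2-1 open → in-quota 5%. → 5%.
Line B: textile-upper → 16-2; rubber-soled → 16-2-3; sports → 16-2-3-2. Scheduled 9%. No special measure applies. → 9%.
Line C: leather-upper → 16-1; rubber-soled → 16-1-2; sports → 16-1-2-1. Scheduled 24%. quota on 16-1-2-1 open → in-quota 1%; Zerath agreement on 16-1: not wholly obtained. → 1%.
Sum: 5% + 9% + 1% = 15%.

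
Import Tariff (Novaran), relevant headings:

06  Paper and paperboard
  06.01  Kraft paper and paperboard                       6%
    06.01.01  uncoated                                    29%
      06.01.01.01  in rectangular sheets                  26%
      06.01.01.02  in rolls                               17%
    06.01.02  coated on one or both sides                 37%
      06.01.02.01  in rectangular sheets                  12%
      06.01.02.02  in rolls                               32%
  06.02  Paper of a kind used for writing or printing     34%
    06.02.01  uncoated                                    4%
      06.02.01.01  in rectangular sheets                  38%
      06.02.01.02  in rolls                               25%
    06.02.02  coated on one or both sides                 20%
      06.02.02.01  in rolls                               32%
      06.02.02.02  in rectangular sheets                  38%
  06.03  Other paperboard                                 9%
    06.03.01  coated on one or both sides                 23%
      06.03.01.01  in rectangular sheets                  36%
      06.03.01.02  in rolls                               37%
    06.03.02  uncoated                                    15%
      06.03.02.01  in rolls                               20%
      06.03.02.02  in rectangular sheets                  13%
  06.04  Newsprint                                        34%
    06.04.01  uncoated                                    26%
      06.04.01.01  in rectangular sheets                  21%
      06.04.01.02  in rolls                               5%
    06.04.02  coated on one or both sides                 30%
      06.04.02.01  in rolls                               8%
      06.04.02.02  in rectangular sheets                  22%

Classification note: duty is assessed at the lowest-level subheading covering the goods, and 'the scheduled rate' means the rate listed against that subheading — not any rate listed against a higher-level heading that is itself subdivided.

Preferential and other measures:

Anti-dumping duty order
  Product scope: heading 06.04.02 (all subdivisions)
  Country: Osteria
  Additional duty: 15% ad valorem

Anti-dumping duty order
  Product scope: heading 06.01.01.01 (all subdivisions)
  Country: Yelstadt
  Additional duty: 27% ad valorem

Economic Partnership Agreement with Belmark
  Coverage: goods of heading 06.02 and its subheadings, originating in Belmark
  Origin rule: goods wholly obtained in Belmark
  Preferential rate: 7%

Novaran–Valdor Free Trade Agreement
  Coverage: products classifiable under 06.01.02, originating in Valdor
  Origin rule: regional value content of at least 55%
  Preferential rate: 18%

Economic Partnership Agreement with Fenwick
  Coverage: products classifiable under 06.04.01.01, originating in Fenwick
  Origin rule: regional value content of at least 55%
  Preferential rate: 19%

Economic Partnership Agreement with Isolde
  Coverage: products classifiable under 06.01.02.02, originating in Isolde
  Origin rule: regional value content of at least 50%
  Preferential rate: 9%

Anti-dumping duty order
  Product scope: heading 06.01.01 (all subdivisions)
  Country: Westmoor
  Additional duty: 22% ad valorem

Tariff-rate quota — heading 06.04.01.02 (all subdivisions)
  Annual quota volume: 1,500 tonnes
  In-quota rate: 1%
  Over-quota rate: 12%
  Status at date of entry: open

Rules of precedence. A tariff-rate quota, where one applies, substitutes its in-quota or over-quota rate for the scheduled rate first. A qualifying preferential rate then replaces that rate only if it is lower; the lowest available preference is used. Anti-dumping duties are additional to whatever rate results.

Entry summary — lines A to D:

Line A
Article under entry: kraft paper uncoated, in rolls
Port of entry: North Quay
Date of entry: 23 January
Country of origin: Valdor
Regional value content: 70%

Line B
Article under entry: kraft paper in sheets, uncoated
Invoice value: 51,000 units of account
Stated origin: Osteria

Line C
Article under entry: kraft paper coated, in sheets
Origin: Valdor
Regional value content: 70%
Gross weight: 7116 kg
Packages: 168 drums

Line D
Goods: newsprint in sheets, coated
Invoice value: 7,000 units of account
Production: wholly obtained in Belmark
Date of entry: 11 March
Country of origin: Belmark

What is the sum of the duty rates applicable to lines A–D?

77%

Line A: kraft paper → 06.01; uncoated → 06.01.01; in rolls → 06.01.01.02. Scheduled 17%. Valdor agreement on 06.01.02: 06.01.01.02 not covered. → 17%.
Line B: kraft paper → 06.01; uncoated → 06.01.01; in sheets → 06.01.01.01. Scheduled 26%. No special measure applies. → 26%.
Line C: kraft paper → 06.01; coated → 06.01.02; in sheets → 06.01.02.01. Scheduled 12%. Valdor agreement on 06.01.02: RVC ≥ 55% → 18% available; preference 18% not lower than 12% → no reduction. → 12%.
Line D: newsprint → 06.04; coated → 06.04.02; in sheets → 06.04.02.02. Scheduled 22%. Belmark agreement on 06.02: 06.04.02.02 not covered. → 22%.
Sum: 17% + 26% + 12% + 22% = 77%.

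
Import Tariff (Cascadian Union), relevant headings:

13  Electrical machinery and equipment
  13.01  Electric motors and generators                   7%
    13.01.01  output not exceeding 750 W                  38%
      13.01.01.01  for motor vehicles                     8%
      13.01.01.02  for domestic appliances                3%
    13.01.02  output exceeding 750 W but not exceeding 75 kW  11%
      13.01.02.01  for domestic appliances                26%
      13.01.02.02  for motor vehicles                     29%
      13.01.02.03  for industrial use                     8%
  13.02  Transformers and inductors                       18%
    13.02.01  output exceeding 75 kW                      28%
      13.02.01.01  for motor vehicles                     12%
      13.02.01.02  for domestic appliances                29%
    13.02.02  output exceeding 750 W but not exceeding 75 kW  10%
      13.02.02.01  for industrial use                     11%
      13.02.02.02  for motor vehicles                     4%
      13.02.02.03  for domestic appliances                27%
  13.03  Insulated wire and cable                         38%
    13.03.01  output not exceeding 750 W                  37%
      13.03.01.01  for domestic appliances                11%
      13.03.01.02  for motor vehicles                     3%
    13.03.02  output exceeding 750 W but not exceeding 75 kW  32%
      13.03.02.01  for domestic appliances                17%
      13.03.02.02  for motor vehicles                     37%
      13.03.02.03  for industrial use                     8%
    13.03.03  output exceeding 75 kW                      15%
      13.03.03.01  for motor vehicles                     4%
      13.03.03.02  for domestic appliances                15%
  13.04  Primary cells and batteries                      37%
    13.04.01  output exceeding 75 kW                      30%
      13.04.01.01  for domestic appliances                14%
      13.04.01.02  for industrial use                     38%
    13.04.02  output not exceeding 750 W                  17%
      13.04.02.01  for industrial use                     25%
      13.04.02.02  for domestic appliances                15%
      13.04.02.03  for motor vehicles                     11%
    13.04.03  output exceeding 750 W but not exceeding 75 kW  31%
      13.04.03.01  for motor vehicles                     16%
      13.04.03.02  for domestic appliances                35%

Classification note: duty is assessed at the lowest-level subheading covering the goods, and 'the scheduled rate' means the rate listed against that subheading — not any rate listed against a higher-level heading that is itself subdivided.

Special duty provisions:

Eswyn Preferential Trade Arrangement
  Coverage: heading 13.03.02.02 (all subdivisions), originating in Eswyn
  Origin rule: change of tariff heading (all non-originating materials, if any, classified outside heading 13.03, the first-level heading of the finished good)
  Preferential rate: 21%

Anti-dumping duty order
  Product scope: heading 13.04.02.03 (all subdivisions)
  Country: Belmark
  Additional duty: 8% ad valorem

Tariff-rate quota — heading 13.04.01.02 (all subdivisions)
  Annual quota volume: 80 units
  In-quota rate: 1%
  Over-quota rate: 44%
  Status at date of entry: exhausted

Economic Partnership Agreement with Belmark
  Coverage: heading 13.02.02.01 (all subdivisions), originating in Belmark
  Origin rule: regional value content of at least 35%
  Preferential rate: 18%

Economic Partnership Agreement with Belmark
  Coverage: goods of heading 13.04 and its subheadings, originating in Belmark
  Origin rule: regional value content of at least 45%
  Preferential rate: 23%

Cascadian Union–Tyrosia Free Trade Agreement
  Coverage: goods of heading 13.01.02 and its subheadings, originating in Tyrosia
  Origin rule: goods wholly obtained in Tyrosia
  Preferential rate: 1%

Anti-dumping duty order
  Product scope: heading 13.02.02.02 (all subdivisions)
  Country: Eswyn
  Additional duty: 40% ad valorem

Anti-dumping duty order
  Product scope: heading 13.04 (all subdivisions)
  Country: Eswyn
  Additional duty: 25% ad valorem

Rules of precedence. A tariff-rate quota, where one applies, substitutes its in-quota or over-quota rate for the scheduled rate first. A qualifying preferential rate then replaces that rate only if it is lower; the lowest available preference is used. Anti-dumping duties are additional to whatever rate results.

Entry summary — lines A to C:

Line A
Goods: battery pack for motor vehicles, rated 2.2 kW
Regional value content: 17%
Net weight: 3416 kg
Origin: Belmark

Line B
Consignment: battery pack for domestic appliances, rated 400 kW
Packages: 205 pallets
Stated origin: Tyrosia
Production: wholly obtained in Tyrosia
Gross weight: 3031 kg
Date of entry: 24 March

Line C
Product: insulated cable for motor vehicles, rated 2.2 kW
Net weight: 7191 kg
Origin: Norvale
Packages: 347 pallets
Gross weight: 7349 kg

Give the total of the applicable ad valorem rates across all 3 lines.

Line A: battery pack → 13.04; rated 2.2 kW → 13.04.03; for motor vehicles → 13.04.03.01. Scheduled 16%. Belmark agreement on 13.02.02.01: 13.04.03.01 not covered; Belmark agreement on 13.04: RVC < 45%. → 16%.
Line B: battery pack → 13.04; rated 400 kW → 13.04.01; for domestic appliances → 13.04.01.01. Scheduled 14%. Tyrosia agreement on 13.01.02: 13.04.01.01 not covered. → 14%.
Line C: insulated cable → 13.03; rated 2.2 kW → 13.03.02; for motor vehicles → 13.03.02.02. Scheduled 37%. No special measure applies. → 37%.
Sum: 16% + 14% + 37% = 67%.

67%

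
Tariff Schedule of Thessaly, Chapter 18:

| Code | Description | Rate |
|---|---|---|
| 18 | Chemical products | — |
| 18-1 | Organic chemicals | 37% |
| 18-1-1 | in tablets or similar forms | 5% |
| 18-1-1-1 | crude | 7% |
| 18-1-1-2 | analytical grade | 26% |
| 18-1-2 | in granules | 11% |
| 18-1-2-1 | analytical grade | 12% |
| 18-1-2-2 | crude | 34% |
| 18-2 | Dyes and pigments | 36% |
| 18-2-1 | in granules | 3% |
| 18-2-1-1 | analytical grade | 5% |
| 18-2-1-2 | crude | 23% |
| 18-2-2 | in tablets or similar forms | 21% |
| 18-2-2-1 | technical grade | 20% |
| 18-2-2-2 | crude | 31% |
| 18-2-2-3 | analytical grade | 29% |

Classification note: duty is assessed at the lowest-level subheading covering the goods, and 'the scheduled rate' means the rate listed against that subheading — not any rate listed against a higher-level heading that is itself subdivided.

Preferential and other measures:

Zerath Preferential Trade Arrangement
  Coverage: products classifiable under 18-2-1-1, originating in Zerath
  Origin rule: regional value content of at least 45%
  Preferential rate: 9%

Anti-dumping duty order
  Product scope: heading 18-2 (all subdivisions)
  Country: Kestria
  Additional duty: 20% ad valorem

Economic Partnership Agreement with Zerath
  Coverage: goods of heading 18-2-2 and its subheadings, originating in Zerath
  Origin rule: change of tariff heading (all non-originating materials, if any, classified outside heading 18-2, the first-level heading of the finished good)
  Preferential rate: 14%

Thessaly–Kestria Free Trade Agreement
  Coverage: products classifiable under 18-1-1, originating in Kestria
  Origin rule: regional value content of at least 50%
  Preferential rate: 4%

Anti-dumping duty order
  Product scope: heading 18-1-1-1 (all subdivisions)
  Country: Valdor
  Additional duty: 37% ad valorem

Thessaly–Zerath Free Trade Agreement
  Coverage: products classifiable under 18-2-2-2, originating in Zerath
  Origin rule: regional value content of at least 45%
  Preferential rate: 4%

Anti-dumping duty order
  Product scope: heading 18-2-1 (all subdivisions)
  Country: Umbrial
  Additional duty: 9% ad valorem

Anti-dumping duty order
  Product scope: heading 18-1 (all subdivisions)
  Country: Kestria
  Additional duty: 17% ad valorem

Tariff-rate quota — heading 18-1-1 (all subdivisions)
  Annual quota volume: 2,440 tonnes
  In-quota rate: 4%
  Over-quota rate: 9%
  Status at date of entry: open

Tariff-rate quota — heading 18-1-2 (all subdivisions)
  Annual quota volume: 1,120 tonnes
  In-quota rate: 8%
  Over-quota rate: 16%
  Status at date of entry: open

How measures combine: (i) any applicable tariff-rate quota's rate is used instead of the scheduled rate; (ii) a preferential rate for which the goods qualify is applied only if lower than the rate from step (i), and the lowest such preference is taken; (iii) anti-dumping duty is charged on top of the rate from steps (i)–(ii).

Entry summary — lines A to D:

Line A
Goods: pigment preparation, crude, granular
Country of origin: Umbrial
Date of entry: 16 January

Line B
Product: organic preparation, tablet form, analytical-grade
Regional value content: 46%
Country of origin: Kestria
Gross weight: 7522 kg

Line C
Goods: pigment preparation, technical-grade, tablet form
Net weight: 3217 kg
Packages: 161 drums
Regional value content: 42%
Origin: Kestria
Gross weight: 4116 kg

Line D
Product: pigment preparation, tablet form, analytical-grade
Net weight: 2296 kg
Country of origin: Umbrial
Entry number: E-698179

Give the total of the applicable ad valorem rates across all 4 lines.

Line A: pigment → 18-2; granular → 18-2-1; crude → 18-2-1-2. Scheduled 23%. anti-dumping (Umbrial, 18-2-1): +9%; total 23% + 9% = 32%. → 32%.
Line B: organic → 18-1; tablet form → 18-1-1; analytical-grade → 18-1-1-2. Scheduled 26%. quota on 18-1-1 open → in-quota 4%; Kestria agreement on 18-1-1: RVC < 50%; anti-dumping (Kestria, 18-1): +17%; total 4% + 17% = 21%. → 21%.
Line C: pigment → 18-2; tablet form → 18-2-2; technical-grade → 18-2-2-1. Scheduled 20%. Kestria agreement on 18-1-1: 18-2-2-1 not covered; anti-dumping (Kestria, 18-2): +20%; total 20% + 20% = 40%. → 40%.
Line D: pigment → 18-2; tablet form → 18-2-2; analytical-grade → 18-2-2-3. Scheduled 29%. No special measure applies. → 29%.
Sum: 32% + 21% + 40% + 29% = 122%.

122%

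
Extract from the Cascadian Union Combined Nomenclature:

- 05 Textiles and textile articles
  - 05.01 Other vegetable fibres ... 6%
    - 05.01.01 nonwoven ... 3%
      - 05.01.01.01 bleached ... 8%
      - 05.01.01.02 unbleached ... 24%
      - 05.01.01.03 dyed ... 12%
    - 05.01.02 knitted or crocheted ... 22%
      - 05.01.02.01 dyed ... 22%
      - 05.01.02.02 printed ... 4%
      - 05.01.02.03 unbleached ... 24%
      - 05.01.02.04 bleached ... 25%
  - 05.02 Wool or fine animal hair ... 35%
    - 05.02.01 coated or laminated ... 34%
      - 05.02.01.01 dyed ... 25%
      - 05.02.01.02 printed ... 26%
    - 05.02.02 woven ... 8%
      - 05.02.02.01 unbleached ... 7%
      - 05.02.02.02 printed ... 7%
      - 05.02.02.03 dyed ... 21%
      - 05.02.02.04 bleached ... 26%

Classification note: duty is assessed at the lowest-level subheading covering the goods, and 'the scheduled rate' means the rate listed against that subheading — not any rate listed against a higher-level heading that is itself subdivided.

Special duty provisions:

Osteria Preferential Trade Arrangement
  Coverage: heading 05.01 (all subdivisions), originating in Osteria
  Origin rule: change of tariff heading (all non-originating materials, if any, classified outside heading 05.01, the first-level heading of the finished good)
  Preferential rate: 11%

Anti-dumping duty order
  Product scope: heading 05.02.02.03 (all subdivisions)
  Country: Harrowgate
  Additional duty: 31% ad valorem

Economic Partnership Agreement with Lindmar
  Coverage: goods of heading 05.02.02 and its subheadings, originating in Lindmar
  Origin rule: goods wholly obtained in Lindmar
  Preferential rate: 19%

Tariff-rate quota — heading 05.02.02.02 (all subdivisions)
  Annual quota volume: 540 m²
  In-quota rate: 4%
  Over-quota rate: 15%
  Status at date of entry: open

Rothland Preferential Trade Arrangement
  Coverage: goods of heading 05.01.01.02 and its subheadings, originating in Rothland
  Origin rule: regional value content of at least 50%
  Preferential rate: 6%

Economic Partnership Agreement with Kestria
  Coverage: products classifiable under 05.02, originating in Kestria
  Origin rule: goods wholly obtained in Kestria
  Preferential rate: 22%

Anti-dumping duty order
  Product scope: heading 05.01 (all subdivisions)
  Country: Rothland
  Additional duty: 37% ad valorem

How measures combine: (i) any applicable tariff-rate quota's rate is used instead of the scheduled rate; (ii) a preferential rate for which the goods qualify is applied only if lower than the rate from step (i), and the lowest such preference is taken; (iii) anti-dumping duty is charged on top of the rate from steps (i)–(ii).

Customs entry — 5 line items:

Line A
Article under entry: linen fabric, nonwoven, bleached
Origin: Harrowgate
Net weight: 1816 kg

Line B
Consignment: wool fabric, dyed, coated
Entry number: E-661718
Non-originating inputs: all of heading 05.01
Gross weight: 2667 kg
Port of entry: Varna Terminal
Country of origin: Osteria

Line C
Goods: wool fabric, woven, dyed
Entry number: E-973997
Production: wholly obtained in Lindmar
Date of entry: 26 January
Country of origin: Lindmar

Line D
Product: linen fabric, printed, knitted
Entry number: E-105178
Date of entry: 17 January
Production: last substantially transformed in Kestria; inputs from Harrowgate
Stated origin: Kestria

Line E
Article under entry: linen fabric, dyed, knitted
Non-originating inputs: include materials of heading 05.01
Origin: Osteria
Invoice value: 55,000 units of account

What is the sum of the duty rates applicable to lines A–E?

78%

Line A: linen → 05.01; nonwoven → 05.01.01; bleached → 05.01.01.01. Scheduled 8%. No special measure applies. → 8%.
Line B: wool → 05.02; coated → 05.02.01; dyed → 05.02.01.01. Scheduled 25%. Osteria agreement on 05.01: 05.02.01.01 not covered. → 25%.
Line C: wool → 05.02; woven → 05.02.02; dyed → 05.02.02.03. Scheduled 21%. Lindmar agreement on 05.02.02: wholly obtained → 19% available; preferential 19%. → 19%.
Line D: linen → 05.01; knitted → 05.01.02; printed → 05.01.02.02. Scheduled 4%. Kestria agreement on 05.02: 05.01.02.02 not covered. → 4%.
Line E: linen → 05.01; knitted → 05.01.02; dyed → 05.01.02.01. Scheduled 22%. Osteria agreement on 05.01: CTH not met. → 22%.
Sum: 8% + 25% + 19% + 4% + 22% = 78%.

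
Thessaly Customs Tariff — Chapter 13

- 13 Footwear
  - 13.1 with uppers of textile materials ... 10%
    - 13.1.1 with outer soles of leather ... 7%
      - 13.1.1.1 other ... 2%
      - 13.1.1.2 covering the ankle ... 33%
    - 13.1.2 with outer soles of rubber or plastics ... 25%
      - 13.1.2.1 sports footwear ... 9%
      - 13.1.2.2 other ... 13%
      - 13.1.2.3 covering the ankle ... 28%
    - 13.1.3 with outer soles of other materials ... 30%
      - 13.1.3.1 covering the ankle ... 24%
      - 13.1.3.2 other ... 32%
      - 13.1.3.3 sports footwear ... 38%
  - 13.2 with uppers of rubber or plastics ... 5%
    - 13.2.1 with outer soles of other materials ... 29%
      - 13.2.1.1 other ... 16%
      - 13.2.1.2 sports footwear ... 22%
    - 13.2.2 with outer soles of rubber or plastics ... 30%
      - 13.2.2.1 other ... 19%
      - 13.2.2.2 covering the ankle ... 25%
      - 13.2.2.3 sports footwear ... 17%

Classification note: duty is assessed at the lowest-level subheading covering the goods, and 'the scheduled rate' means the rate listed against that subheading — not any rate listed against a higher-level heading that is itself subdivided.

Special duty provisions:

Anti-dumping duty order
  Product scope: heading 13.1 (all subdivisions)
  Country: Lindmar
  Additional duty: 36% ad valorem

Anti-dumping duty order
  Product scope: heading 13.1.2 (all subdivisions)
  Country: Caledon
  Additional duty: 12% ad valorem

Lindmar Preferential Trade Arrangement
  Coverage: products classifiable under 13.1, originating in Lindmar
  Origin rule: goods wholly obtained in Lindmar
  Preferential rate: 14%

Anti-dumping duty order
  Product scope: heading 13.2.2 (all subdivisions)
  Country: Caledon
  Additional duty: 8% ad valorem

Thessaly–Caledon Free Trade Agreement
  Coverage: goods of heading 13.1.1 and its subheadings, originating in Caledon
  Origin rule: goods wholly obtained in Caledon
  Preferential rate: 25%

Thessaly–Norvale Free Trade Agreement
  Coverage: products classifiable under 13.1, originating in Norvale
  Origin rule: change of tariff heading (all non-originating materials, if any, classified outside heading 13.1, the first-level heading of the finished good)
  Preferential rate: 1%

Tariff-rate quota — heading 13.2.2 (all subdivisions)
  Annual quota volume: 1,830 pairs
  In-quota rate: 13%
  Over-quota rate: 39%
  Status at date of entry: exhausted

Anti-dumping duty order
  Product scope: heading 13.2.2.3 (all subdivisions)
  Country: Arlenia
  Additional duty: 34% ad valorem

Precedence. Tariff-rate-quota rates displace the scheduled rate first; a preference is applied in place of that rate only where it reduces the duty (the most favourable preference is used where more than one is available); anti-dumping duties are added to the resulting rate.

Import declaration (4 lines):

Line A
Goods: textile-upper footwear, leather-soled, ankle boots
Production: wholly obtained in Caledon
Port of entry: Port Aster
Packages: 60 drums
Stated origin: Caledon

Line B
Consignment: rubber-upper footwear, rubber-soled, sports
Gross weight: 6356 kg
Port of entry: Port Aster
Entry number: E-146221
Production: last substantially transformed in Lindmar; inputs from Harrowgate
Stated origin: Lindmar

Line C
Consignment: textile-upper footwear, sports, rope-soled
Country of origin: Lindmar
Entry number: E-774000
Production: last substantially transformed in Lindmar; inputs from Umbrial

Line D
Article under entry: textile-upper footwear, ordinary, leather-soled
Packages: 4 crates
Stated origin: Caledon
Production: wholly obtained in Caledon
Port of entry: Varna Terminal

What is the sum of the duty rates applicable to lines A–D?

140%

Line A: textile-upper → 13.1; leather-soled → 13.1.1; ankle boots → 13.1.1.2. Scheduled 33%. Caledon agreement on 13.1.1: wholly obtained → 25% available; preferential 25%. → 25%.
Line B: rubber-upper → 13.2; rubber-soled → 13.2.2; sports → 13.2.2.3. Scheduled 17%. quota on 13.2.2 exhausted → over-quota 39%; Lindmar agreement on 13.1: 13.2.2.3 not covered. → 39%.
Line C: textile-upper → 13.1; rope-soled → 13.1.3; sports → 13.1.3.3. Scheduled 38%. Lindmar agreement on 13.1: not wholly obtained; anti-dumping (Lindmar, 13.1): +36%; total 38% + 36% = 74%. → 74%.
Line D: textile-upper → 13.1; leather-soled → 13.1.1; ordinary → 13.1.1.1. Scheduled 2%. Caledon agreement on 13.1.1: wholly obtained → 25% available; preference 25% not lower than 2% → no reduction. → 2%.
Sum: 25% + 39% + 74% + 2% = 140%.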